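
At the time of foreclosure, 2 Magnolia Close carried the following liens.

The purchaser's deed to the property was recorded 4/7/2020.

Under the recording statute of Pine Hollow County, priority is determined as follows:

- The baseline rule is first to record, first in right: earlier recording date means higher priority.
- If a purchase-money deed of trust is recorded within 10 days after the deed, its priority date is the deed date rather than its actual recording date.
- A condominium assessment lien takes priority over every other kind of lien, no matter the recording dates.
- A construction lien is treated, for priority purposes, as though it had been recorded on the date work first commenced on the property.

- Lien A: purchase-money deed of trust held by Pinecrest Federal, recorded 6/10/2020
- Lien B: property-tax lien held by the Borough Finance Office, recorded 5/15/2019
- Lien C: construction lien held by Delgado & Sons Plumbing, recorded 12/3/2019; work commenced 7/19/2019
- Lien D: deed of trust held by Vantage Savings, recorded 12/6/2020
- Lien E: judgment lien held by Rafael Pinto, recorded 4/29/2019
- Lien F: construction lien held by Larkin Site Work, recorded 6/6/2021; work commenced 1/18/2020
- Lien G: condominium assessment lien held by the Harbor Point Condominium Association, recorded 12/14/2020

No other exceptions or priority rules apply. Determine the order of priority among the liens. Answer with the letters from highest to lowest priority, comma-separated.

Adjusting effective dates: A missed the 10-day window (64 days after the deed), so its recording date stands; C's effective date is 7/19/2019, when work began; F's effective date is 1/18/2020, when work began.
G is a condominium assessment lien, so it outranks all other liens regardless of date.
The other liens, earliest effective date first: E (4/29/2019), B (5/15/2019), C (7/19/2019), F (1/18/2020), A (6/10/2020), D (12/6/2020).

G, E, B, C, F, A, D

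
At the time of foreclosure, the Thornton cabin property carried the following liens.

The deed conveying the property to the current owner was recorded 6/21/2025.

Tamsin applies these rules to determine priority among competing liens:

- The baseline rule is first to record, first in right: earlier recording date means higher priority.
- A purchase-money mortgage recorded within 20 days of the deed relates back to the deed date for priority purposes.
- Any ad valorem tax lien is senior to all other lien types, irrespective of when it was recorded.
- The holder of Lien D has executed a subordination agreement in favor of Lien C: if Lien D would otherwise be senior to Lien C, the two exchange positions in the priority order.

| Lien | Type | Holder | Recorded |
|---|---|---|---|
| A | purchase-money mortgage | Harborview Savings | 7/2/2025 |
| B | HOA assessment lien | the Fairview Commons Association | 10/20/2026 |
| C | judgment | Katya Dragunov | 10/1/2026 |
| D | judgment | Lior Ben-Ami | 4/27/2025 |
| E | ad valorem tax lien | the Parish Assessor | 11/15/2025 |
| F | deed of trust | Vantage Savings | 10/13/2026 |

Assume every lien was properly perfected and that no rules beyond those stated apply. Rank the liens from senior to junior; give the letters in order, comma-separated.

Adjusting effective dates: A was recorded within the 20-day window, so its effective date is the deed date 6/21/2025.
E is an ad valorem tax lien, so it outranks all other liens regardless of date.
The other liens, earliest effective date first: D (4/27/2025), A (6/21/2025), C (10/1/2026), F (10/13/2026), B (10/20/2026).
Because D would otherwise rank above C, the subordination swaps them.

E, C, A, D, F, B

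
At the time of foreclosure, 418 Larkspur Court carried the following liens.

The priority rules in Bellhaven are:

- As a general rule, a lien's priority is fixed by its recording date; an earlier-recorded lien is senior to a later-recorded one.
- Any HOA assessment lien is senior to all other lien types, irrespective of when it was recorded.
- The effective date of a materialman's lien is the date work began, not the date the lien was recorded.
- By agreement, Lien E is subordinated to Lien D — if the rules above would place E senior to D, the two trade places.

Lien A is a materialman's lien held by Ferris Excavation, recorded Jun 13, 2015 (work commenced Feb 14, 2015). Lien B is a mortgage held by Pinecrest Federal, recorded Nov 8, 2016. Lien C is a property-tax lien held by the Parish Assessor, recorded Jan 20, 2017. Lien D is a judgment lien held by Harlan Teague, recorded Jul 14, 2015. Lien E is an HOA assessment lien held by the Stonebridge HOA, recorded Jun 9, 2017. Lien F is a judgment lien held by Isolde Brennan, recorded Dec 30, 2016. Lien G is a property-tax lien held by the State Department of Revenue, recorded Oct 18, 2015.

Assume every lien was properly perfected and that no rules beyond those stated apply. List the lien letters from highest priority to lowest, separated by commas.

D, A, E, G, B, F, C

Effective dates: A's effective date is Feb 14, 2015, when work began.
As an HOA assessment lien, E is senior to every other lien.
Ordering the rest by effective date: A (Feb 14, 2015), D (Jul 14, 2015), G (Oct 18, 2015), B (Nov 8, 2016), F (Dec 30, 2016), C (Jan 20, 2017).
E is senior to D before the subordination, so the two trade places.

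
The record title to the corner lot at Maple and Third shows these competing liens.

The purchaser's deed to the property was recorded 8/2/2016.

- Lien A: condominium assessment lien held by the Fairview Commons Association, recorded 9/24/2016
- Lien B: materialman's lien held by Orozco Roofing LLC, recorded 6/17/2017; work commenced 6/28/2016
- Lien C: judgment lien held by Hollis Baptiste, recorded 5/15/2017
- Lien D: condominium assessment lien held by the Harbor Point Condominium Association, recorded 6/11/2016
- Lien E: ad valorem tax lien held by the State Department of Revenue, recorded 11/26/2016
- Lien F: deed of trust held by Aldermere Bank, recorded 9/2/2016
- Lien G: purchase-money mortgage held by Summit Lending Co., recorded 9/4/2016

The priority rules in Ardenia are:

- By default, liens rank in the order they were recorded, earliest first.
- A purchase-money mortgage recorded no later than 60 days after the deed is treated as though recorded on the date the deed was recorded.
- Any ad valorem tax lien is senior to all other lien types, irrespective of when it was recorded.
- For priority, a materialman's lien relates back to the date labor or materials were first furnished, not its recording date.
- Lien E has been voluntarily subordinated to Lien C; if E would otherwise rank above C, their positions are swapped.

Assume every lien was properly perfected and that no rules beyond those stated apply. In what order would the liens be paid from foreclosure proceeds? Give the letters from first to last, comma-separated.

First, effective dates: B's effective date is 6/28/2016, when work began; G was recorded within the 60-day window, so its effective date is the deed date 8/2/2016.
E, as an ad valorem tax lien, has superpriority and ranks first.
Ordering the rest by effective date: D (6/11/2016), B (6/28/2016), G (8/2/2016), F (9/2/2016), A (9/24/2016), C (5/15/2017).
Because E would otherwise rank above C, the subordination swaps them.

C, D, B, G, F, A, E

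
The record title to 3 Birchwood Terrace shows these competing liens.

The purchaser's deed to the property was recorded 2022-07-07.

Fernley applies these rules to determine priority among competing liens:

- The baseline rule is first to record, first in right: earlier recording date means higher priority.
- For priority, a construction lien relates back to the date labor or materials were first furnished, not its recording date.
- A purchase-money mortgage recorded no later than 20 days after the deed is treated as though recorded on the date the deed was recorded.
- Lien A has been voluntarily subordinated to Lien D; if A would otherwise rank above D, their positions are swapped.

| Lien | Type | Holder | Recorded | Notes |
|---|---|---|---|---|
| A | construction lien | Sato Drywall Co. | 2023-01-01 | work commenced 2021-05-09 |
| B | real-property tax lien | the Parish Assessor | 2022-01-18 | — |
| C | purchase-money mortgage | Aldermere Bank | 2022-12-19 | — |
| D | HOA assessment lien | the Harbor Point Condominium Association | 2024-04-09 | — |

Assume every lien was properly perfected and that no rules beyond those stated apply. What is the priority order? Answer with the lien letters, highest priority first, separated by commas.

Adjusting effective dates: A's effective date is 2021-05-09, when work began; C was recorded 165 days after the deed — beyond 20 days — so no relation-back applies.
Sorted by effective date: A (2021-05-09), B (2022-01-18), C (2022-12-19), D (2024-04-09).
Because A would otherwise rank above D, the subordination swaps them.

D, B, C, A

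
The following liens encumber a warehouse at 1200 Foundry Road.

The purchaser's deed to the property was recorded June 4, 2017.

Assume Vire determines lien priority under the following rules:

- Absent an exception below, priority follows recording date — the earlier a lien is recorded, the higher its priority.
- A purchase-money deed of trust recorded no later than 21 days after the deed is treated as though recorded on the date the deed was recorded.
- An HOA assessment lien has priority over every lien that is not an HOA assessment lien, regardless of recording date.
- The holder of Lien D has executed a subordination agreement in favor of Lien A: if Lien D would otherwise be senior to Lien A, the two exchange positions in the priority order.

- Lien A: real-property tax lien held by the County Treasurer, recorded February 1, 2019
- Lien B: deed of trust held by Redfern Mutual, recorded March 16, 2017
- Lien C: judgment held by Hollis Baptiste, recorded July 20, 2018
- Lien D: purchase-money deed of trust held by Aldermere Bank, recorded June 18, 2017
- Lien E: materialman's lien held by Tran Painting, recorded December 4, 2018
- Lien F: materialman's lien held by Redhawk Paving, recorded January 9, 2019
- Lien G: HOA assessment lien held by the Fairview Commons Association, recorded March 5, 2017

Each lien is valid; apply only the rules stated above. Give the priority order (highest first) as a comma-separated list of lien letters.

G, B, A, C, E, F, D

Effective dates after the stated exceptions: D was recorded within the 21-day window, so its effective date is the deed date June 4, 2017.
G is an HOA assessment lien and takes priority over every other lien.
Remaining liens by effective date: B (March 16, 2017), D (June 4, 2017), C (July 20, 2018), E (December 4, 2018), F (January 9, 2019), A (February 1, 2019).
Because D would otherwise rank above A, the subordination swaps them.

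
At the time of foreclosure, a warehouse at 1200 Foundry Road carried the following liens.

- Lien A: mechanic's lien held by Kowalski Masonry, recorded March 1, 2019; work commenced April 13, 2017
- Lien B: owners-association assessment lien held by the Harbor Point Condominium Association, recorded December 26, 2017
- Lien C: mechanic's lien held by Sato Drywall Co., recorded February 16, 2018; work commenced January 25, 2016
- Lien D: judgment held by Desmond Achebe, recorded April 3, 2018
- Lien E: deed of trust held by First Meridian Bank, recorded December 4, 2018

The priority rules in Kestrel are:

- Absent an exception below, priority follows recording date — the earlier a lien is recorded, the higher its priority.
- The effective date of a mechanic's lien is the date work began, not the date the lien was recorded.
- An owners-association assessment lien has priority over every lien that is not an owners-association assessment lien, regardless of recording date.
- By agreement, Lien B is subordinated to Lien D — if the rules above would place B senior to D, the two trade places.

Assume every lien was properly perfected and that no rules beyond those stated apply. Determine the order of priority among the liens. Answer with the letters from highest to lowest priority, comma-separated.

D, C, A, B, E

Effective dates: A relates back to April 13, 2017 (work commenced); C is treated as recorded January 25, 2016, the work-commencement date.
B is an owners-association assessment lien, so it outranks all other liens regardless of date.
Remaining liens by effective date: C (January 25, 2016), A (April 13, 2017), D (April 3, 2018), E (December 4, 2018).
B is senior to D before the subordination, so the two trade places.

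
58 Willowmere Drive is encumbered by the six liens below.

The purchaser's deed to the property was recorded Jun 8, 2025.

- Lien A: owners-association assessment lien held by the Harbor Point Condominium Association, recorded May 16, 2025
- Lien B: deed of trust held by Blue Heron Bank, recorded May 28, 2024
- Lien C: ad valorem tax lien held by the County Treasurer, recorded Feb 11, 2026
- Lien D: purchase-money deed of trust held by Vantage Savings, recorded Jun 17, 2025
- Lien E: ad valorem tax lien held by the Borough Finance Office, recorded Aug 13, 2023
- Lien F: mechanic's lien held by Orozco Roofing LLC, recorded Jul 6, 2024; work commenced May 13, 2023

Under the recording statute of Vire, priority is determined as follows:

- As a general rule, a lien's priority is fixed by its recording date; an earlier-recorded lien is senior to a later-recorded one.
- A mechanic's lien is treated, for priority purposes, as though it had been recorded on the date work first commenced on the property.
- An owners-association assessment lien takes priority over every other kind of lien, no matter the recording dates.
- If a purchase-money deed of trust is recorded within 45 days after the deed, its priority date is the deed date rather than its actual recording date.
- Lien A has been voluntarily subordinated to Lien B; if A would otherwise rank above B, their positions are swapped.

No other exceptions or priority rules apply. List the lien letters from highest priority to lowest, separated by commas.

B, F, E, A, D, C

First, effective dates: D relates back to the deed date Jun 8, 2025; F relates back to May 13, 2023 (work commenced).
A is an owners-association assessment lien, so it outranks all other liens regardless of date.
Ordering the rest by effective date: F (May 13, 2023), E (Aug 13, 2023), B (May 28, 2024), D (Jun 8, 2025), C (Feb 11, 2026).
A would otherwise be senior to B, so under the subordination agreement A and B exchange positions.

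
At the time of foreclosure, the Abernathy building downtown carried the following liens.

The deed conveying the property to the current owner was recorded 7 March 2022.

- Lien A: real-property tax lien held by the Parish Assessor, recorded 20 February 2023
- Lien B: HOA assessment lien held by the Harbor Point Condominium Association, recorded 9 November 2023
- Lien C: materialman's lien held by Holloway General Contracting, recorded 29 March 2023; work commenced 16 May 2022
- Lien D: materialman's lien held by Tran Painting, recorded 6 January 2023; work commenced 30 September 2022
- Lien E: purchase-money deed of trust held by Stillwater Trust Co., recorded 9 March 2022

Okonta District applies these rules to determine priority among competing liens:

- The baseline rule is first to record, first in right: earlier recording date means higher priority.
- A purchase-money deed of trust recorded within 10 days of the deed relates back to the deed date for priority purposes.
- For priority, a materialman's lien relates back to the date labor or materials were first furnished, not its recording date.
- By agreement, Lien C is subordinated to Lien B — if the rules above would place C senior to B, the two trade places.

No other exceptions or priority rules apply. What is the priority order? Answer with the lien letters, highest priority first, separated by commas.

Adjusting effective dates: C is treated as recorded 16 May 2022, the work-commencement date; D's effective date is 30 September 2022, when work began; E's effective date is the deed date, 7 March 2022.
By effective date, earliest first: E (7 March 2022), C (16 May 2022), D (30 September 2022), A (20 February 2023), B (9 November 2023).
C is senior to B before the subordination, so the two trade places.

E, B, D, A, C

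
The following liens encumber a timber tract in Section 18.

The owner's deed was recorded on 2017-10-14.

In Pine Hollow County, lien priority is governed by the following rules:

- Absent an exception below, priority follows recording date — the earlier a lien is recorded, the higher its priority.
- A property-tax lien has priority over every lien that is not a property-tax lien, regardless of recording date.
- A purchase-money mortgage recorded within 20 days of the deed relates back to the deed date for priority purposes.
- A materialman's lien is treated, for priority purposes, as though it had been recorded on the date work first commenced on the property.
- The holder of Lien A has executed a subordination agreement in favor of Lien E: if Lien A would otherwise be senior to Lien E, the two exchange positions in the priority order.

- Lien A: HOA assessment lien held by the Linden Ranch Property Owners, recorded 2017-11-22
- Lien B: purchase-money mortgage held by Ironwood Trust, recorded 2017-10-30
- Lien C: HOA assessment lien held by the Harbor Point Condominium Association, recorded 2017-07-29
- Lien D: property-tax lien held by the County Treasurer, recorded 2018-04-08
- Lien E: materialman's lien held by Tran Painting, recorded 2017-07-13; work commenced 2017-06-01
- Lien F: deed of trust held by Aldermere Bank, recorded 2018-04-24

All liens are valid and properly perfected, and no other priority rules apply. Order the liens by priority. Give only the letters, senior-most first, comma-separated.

Effective dates after the stated exceptions: B relates back to the deed date 2017-10-14; E is treated as recorded 2017-06-01, the work-commencement date.
D is a property-tax lien, so it outranks all other liens regardless of date.
Among the remaining liens, by effective date: E (2017-06-01), C (2017-07-29), B (2017-10-14), A (2017-11-22), F (2018-04-24).
Since A is not senior to E, the subordination leaves the order unchanged.

D, E, C, B, A, F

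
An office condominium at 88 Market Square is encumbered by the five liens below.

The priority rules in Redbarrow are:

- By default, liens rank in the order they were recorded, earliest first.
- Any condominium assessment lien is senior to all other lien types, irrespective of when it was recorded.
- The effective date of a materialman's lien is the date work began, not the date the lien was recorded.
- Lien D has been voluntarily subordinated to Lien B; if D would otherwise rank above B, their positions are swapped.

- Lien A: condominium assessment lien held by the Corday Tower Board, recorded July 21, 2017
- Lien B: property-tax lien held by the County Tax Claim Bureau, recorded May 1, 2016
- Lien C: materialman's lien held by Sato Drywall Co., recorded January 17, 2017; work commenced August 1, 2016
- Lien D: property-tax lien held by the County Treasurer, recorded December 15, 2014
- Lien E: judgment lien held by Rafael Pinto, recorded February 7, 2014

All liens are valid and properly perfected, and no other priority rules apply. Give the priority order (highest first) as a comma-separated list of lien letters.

Effective dates: C relates back to August 1, 2016 (work commenced).
A is a condominium assessment lien, so it outranks all other liens regardless of date.
Ordering the rest by effective date: E (February 7, 2014), D (December 15, 2014), B (May 1, 2016), C (August 1, 2016).
Because D would otherwise rank above B, the subordination swaps them.

A, E, B, D, C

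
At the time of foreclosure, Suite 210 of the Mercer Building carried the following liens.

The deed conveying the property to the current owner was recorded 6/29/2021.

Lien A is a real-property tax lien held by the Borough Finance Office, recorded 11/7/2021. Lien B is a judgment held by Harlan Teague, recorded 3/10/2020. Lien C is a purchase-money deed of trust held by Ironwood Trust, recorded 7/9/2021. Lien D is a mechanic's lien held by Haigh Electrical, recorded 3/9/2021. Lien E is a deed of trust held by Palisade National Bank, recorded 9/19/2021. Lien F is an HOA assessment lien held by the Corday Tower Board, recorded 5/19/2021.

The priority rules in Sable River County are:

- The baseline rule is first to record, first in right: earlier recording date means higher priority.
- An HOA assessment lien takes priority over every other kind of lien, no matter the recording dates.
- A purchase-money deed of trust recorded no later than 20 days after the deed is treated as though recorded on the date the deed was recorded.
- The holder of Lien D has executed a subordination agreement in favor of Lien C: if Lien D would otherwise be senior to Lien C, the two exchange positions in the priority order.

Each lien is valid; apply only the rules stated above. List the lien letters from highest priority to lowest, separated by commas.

F, B, C, D, E, A

Effective dates after the stated exceptions: C was recorded within the 20-day window, so its effective date is the deed date 6/29/2021.
F is an HOA assessment lien and takes priority over every other lien.
Remaining liens by effective date: B (3/10/2020), D (3/9/2021), C (6/29/2021), E (9/19/2021), A (11/7/2021).
The subordination applies — D was senior to C — so D and C swap.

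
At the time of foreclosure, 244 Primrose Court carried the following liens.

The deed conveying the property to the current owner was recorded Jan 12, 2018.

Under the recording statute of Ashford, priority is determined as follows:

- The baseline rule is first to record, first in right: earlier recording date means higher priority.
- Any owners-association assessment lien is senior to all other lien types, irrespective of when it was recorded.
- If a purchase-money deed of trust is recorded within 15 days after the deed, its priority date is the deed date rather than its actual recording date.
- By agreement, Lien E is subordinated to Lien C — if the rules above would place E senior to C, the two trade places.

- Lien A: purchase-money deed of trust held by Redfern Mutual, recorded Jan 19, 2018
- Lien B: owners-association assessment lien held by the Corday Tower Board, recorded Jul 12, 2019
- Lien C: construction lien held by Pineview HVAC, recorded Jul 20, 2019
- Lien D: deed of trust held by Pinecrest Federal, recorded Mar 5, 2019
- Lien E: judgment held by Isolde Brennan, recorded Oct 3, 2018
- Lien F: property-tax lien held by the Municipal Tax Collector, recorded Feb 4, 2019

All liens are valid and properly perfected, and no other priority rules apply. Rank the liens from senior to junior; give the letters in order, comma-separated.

Effective dates after the stated exceptions: A was recorded within the 15-day window, so its effective date is the deed date Jan 12, 2018.
B is an owners-association assessment lien and takes priority over every other lien.
Among the remaining liens, by effective date: A (Jan 12, 2018), E (Oct 3, 2018), F (Feb 4, 2019), D (Mar 5, 2019), C (Jul 20, 2019).
The subordination applies — E was senior to C — so E and C swap.

B, A, C, F, D, E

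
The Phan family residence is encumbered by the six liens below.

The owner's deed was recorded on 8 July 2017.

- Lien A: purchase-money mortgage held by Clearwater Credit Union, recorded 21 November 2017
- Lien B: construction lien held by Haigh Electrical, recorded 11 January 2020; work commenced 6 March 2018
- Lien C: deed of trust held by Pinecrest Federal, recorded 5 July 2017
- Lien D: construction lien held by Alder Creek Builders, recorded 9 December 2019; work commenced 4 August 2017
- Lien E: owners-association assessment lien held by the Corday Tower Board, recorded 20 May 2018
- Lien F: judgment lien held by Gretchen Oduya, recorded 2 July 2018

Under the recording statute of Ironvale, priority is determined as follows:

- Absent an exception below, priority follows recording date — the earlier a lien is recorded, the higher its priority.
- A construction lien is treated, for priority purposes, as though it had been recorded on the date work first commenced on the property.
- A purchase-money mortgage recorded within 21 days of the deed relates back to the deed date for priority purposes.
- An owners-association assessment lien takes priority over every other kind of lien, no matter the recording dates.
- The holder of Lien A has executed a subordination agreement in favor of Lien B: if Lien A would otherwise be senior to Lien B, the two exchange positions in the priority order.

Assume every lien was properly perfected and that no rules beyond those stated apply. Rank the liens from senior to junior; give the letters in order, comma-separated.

E, C, D, B, A, F

Adjusting effective dates: A was recorded 136 days after the deed — beyond 21 days — so no relation-back applies; B's effective date is 6 March 2018, when work began; D is treated as recorded 4 August 2017, the work-commencement date.
E is an owners-association assessment lien and takes priority over every other lien.
Among the remaining liens, by effective date: C (5 July 2017), D (4 August 2017), A (21 November 2017), B (6 March 2018), F (2 July 2018).
Because A would otherwise rank above B, the subordination swaps them.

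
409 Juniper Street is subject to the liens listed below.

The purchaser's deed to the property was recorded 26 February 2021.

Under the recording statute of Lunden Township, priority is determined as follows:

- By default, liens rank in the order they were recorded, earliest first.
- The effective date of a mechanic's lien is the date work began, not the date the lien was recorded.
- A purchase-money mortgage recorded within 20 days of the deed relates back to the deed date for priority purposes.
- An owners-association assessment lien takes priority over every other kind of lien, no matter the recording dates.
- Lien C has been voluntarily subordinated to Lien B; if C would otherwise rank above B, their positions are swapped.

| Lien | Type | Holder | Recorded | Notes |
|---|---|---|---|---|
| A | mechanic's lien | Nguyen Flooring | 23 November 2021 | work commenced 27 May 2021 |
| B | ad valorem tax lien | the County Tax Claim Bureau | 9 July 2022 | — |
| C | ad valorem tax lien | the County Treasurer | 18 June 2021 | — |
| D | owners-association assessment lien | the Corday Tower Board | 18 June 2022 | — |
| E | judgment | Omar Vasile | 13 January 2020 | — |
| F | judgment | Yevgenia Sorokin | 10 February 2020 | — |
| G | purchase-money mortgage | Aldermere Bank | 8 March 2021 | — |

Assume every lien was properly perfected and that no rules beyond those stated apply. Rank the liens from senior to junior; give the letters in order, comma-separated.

Effective dates: A relates back to 27 May 2021 (work commenced); G's effective date is the deed date, 26 February 2021.
D is an owners-association assessment lien and takes priority over every other lien.
Among the remaining liens, by effective date: E (13 January 2020), F (10 February 2020), G (26 February 2021), A (27 May 2021), C (18 June 2021), B (9 July 2022).
Because C would otherwise rank above B, the subordination swaps them.

D, E, F, G, A, B, C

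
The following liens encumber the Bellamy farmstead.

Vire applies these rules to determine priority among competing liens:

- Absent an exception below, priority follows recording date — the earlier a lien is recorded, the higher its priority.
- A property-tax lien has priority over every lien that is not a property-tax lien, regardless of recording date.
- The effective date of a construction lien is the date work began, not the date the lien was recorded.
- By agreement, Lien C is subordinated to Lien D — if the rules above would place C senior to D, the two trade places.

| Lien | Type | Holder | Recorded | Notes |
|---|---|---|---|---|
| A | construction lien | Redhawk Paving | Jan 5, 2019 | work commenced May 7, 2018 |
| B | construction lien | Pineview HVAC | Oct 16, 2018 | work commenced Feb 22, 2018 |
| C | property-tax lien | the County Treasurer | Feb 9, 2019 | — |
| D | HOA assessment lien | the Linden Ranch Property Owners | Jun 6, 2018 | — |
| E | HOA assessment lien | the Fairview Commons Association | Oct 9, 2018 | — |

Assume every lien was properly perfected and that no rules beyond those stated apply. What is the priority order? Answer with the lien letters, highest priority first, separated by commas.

D, B, A, C, E

Effective dates: A relates back to May 7, 2018 (work commenced); B is treated as recorded Feb 22, 2018, the work-commencement date.
C is a property-tax lien and takes priority over every other lien.
The other liens, earliest effective date first: B (Feb 22, 2018), A (May 7, 2018), D (Jun 6, 2018), E (Oct 9, 2018).
C would otherwise be senior to D, so under the subordination agreement C and D exchange positions.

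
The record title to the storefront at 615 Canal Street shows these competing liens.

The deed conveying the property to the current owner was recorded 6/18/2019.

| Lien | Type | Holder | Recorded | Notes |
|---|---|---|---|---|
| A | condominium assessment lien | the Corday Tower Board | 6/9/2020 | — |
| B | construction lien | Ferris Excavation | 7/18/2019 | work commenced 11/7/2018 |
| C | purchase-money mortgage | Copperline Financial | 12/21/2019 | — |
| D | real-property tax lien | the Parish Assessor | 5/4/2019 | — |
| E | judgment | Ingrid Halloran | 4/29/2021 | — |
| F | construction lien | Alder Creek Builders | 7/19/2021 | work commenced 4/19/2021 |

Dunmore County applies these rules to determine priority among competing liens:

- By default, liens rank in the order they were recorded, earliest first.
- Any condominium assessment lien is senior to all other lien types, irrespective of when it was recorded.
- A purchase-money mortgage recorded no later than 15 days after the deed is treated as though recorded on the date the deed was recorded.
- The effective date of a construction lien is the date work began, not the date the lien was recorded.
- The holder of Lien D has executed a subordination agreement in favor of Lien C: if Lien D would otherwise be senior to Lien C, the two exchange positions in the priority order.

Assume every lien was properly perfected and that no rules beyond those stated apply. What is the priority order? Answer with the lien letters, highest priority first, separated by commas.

A, B, C, D, F, E

Effective dates: B relates back to 11/7/2018 (work commenced); C missed the 15-day window (186 days after the deed), so its recording date stands; F is treated as recorded 4/19/2021, the work-commencement date.
As a condominium assessment lien, A is senior to every other lien.
The other liens, earliest effective date first: B (11/7/2018), D (5/4/2019), C (12/21/2019), F (4/19/2021), E (4/29/2021).
D would otherwise be senior to C, so under the subordination agreement D and C exchange positions.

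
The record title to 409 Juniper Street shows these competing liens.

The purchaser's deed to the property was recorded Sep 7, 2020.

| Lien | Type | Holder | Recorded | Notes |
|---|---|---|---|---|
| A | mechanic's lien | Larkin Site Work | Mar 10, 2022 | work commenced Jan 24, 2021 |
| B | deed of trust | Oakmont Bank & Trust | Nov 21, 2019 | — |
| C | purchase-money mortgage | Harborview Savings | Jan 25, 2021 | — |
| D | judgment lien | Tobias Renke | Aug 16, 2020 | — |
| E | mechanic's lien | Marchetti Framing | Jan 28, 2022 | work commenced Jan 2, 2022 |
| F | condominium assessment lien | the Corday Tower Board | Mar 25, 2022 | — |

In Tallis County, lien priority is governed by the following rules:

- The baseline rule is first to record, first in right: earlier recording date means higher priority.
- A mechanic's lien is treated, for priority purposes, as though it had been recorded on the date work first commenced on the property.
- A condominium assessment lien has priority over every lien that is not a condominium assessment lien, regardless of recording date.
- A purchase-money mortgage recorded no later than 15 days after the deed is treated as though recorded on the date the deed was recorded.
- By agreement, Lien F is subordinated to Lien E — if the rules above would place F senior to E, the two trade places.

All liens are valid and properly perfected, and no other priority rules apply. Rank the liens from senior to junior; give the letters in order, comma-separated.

Effective dates: A's effective date is Jan 24, 2021, when work began; C was recorded 140 days after the deed — beyond 15 days — so no relation-back applies; E's effective date is Jan 2, 2022, when work began.
F is a condominium assessment lien, so it outranks all other liens regardless of date.
Among the remaining liens, by effective date: B (Nov 21, 2019), D (Aug 16, 2020), A (Jan 24, 2021), C (Jan 25, 2021), E (Jan 2, 2022).
F would otherwise be senior to E, so under the subordination agreement F and E exchange positions.

E, B, D, A, C, F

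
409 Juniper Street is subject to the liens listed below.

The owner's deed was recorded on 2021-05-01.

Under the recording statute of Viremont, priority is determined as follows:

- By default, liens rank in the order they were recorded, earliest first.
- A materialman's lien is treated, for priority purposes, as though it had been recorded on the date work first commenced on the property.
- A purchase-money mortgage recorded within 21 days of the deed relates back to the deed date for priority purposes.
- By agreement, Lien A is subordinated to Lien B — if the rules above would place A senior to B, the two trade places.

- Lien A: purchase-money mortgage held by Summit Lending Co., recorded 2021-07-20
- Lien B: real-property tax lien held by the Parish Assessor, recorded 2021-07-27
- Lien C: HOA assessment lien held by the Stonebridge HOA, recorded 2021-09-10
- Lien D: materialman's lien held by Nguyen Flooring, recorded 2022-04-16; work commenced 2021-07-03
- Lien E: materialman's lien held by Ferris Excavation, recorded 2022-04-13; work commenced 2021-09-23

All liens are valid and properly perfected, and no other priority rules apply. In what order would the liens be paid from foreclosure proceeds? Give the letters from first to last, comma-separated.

Adjusting effective dates: A was recorded 80 days after the deed, outside the 21-day window, so it keeps its recording date; D's effective date is 2021-07-03, when work began; E is treated as recorded 2021-09-23, the work-commencement date.
Sorted by effective date: D (2021-07-03), A (2021-07-20), B (2021-07-27), C (2021-09-10), E (2021-09-23).
Because A would otherwise rank above B, the subordination swaps them.

D, B, A, C, E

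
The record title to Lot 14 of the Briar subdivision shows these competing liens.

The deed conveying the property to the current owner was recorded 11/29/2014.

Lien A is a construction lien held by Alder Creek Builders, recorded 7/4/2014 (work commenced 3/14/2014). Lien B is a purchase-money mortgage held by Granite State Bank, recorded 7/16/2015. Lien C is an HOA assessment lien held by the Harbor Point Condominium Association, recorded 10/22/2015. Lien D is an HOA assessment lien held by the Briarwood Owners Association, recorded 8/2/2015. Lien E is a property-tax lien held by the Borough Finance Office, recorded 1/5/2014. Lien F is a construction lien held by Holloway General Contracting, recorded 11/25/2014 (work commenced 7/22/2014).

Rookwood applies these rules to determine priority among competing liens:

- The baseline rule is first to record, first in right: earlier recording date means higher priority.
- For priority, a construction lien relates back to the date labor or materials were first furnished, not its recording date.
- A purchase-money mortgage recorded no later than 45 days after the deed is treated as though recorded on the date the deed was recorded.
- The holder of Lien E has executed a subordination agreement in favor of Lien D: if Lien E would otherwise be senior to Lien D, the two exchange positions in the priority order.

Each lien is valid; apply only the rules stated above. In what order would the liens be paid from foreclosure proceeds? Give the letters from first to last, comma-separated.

Adjusting effective dates: A's effective date is 3/14/2014, when work began; B missed the 45-day window (229 days after the deed), so its recording date stands; F is treated as recorded 7/22/2014, the work-commencement date.
By effective date: E (1/5/2014), A (3/14/2014), F (7/22/2014), B (7/16/2015), D (8/2/2015), C (10/22/2015).
Because E would otherwise rank above D, the subordination swaps them.

D, A, F, B, E, C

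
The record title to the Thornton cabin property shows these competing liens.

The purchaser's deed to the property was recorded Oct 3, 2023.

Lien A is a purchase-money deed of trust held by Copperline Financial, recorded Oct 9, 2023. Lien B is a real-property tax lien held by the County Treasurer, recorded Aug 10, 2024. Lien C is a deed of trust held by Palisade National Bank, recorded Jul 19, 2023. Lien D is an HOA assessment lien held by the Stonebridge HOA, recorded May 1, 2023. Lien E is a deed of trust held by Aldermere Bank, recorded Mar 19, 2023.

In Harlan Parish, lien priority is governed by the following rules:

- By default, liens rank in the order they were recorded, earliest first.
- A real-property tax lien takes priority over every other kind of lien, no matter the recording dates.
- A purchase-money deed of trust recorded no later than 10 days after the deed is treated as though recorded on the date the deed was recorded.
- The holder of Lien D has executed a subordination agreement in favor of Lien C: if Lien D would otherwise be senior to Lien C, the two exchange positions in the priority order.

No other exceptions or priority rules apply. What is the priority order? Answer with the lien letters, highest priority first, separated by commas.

First, effective dates: A was recorded within the 10-day window, so its effective date is the deed date Oct 3, 2023.
B is a real-property tax lien, so it outranks all other liens regardless of date.
Among the remaining liens, by effective date: E (Mar 19, 2023), D (May 1, 2023), C (Jul 19, 2023), A (Oct 3, 2023).
D is senior to C before the subordination, so the two trade places.

B, E, C, D, A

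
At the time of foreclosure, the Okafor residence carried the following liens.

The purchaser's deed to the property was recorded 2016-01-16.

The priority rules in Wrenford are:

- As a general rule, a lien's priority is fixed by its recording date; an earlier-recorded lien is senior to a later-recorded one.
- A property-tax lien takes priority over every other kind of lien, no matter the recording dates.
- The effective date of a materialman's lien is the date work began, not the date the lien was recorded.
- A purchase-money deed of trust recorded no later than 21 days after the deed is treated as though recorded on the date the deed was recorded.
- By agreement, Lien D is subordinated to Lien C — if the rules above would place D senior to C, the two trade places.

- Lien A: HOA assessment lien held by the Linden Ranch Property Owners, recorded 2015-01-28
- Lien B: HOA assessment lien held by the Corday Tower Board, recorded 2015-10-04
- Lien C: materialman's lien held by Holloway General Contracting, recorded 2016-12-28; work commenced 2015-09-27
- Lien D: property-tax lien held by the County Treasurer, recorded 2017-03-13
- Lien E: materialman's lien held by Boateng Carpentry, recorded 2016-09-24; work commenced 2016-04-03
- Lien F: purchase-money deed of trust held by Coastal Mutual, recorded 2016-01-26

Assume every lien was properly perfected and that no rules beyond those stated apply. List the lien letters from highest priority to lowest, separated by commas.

Effective dates after the stated exceptions: C's effective date is 2015-09-27, when work began; E relates back to 2016-04-03 (work commenced); F's effective date is the deed date, 2016-01-16.
D is a property-tax lien, so it outranks all other liens regardless of date.
Among the remaining liens, by effective date: A (2015-01-28), C (2015-09-27), B (2015-10-04), F (2016-01-16), E (2016-04-03).
D would otherwise be senior to C, so under the subordination agreement D and C exchange positions.

C, A, D, B, F, E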